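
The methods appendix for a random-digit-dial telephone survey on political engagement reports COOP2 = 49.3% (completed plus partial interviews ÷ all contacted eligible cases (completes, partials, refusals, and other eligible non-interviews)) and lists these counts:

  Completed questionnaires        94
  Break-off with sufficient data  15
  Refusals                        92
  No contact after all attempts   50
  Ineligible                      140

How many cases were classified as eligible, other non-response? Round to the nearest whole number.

Numerator: 94 + 15 = 109
COOP2 = 109 / D = 0.493
D = 109 / 0.493 = 221.1
Other denominator terms total 201
eligible, other non-response = 221.1 − 201 ≈ 20

20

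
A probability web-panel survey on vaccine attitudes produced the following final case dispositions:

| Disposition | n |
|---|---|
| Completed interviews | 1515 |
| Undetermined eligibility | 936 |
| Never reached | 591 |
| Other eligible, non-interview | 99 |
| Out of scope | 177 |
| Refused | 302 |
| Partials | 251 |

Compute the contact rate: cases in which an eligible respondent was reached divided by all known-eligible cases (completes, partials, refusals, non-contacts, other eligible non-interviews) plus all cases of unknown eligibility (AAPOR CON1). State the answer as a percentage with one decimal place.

58.7%

Top = 1515 + 251 + 302 + 99 = 2167
Base = 1515 + 251 + 302 + 591 + 99 + 936 = 3694
CON1 = 2167 / 3694 = 0.5866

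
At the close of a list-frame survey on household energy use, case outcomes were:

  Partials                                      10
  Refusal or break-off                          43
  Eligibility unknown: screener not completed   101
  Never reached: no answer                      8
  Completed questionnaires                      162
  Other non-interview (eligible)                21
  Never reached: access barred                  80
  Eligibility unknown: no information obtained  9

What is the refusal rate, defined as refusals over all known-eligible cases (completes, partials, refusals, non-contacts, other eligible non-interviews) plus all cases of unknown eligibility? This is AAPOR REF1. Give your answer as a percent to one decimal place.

9.9%

No answer / not reached = 8 + 80 = 88
Undetermined eligibility = 101 + 9 = 110
Numerator: 43
Denom: 162 + 10 + 43 + 88 + 21 + 110 = 434
REF1 = 43 / 434 = 0.0991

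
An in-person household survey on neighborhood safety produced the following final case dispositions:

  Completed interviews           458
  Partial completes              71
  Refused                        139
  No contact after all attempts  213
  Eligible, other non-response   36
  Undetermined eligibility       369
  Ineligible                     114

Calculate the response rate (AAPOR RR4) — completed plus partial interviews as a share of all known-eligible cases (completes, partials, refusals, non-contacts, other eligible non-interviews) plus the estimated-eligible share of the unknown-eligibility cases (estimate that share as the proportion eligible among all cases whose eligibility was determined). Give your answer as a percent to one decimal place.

42.5%

Top: 458 + 71 = 529
Determined eligible: 458 + 71 + 139 + 213 + 36 = 917
e = 917 / (917 + 114) = 917 / 1031 = 0.8894
e × U: 0.8894 × 369 = 328.19
Base: 917 + 328.19 = 1245.19
RR4 = 529 / 1245.19 = 0.4248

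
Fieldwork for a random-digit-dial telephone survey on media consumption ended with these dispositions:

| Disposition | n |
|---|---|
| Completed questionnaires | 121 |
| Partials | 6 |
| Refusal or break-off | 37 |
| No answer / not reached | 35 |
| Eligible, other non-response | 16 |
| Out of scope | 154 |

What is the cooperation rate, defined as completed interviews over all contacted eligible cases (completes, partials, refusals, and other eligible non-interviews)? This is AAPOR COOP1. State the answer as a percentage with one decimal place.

67.2%

Numerator = 121
Base = 121 + 6 + 37 + 16 = 180
COOP1 = 121 / 180 = 0.6722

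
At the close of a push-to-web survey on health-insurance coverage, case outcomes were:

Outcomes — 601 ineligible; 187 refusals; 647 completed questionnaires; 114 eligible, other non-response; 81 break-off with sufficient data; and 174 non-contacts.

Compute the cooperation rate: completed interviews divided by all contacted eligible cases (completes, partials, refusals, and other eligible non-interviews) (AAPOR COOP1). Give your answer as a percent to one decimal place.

Top: 647
Base: 647 + 81 + 187 + 114 = 1029
COOP1 = 647 / 1029 = 0.6288

62.9%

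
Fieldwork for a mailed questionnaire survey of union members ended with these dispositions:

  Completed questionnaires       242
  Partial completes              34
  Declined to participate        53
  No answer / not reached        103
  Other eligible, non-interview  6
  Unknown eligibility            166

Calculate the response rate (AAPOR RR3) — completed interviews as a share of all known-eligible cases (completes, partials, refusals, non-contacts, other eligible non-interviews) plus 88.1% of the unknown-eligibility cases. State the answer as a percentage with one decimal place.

Numerator = 242
Eligible (known) = 242 + 34 + 53 + 103 + 6 = 438
Eligible share of unknowns = 0.8810 × 166 = 146.25
Denom = 438 + 146.25 = 584.25
RR3 = 242 / 584.25 = 0.4142

41.4%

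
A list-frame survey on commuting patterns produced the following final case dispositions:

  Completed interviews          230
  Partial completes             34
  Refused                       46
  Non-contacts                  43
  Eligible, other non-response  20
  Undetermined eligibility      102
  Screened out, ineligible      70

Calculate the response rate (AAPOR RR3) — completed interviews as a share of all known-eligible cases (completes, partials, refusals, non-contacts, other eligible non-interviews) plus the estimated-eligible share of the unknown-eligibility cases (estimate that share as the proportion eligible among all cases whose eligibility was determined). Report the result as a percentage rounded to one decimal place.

50.1%

Numerator: 230
Determined eligible: 230 + 34 + 46 + 43 + 20 = 373
e = 373 / (373 + 70) = 373 / 443 = 0.8420
Eligible share of unknowns: 0.8420 × 102 = 85.88
Denominator: 373 + 85.88 = 458.88
RR3 = 230 / 458.88 = 0.5012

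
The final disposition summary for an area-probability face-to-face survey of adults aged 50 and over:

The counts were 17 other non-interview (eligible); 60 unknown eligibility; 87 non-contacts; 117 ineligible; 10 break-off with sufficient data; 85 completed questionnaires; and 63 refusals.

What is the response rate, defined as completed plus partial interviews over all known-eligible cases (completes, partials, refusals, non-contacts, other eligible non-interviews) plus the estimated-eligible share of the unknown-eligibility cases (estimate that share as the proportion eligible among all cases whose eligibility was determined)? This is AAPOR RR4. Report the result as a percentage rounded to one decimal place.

Num: 85 + 10 = 95
Eligible (known): 85 + 10 + 63 + 87 + 17 = 262
e = 262 / (262 + 117) = 262 / 379 = 0.6913
Eligible share of unknowns: 0.6913 × 60 = 41.48
Denom: 262 + 41.48 = 303.48
RR4 = 95 / 303.48 = 0.3130

31.3%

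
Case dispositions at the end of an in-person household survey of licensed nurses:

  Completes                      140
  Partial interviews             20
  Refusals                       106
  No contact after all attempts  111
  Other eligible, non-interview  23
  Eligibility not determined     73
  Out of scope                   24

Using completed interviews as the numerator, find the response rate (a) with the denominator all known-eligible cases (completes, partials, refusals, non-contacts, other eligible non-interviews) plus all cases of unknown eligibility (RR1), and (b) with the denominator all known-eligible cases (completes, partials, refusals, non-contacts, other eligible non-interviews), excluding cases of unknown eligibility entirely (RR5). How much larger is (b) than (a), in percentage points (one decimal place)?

5.4

Top: 140
Denominator: 140 + 20 + 106 + 111 + 23 + 73 = 473
RR1 = 140 / 473 = 0.2960
Denominator: 140 + 20 + 106 + 111 + 23 = 400
RR5 = 140 / 400 = 0.3500
Difference = 35.00 − 29.60 = 5.40 percentage points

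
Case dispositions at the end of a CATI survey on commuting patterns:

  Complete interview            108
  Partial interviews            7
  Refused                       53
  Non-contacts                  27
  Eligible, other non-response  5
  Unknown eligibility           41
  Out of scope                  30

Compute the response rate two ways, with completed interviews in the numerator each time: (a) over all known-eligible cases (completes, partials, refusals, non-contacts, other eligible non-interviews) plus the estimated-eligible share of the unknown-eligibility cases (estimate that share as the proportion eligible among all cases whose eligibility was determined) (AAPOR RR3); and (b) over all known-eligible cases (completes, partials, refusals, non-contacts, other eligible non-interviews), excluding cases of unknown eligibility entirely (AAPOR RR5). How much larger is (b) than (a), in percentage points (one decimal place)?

Numerator: 108
Known eligible: 108 + 7 + 53 + 27 + 5 = 200
e = 200 / (200 + 30) = 200 / 230 = 0.8696
e × U: 0.8696 × 41 = 35.65
Base: 200 + 35.65 = 235.65
RR3 = 108 / 235.65 = 0.4583
Base: 108 + 7 + 53 + 27 + 5 = 200
RR5 = 108 / 200 = 0.5400
Difference = 54.00 − 45.83 = 8.17 percentage points

8.2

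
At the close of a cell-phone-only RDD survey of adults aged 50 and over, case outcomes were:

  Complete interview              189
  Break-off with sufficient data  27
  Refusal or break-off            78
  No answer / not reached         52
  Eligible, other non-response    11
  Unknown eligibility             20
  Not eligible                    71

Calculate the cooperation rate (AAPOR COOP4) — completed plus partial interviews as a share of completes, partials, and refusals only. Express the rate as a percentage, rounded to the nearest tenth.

Numerator: 189 + 27 = 216
Base: 189 + 27 + 78 = 294
COOP4 = 216 / 294 = 0.7347

73.5%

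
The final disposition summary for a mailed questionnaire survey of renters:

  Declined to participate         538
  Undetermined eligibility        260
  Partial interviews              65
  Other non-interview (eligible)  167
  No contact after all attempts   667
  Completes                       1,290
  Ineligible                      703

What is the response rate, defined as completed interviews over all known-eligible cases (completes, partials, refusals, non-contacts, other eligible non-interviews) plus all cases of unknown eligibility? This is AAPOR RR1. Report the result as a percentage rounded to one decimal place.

Numerator = 1290
Base = 1290 + 65 + 538 + 667 + 167 + 260 = 2987
RR1 = 1290 / 2987 = 0.4319

43.2%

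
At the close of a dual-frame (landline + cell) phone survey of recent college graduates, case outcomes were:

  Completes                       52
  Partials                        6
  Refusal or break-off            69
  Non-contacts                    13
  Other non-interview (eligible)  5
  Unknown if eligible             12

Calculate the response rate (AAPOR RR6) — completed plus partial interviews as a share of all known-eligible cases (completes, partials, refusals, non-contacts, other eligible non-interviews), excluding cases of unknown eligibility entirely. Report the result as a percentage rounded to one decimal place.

40.0%

Top: 52 + 6 = 58
Base: 52 + 6 + 69 + 13 + 5 = 145
RR6 = 58 / 145 = 0.4000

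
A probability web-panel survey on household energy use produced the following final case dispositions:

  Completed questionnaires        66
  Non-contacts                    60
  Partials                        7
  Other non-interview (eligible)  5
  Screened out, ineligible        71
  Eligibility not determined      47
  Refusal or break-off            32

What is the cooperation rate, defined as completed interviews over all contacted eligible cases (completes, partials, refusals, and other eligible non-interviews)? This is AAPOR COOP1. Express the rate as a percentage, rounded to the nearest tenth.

60.0%

Num = 66
Denominator = 66 + 7 + 32 + 5 = 110
COOP1 = 66 / 110 = 0.6000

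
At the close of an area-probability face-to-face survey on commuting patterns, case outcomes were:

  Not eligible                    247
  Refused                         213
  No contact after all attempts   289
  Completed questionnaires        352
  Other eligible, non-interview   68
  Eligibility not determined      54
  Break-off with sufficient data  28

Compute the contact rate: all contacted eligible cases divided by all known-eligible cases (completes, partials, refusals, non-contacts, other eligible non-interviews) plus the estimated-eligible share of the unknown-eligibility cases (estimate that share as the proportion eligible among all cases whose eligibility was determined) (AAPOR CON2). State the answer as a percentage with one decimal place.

66.6%

Num → 352 + 28 + 213 + 68 = 661
Determined eligible → 352 + 28 + 213 + 289 + 68 = 950
e = 950 / (950 + 247) = 950 / 1197 = 0.7937
Estimated eligible among unknowns → 0.7937 × 54 = 42.86
Denominator → 950 + 42.86 = 992.86
CON2 = 661 / 992.86 = 0.6658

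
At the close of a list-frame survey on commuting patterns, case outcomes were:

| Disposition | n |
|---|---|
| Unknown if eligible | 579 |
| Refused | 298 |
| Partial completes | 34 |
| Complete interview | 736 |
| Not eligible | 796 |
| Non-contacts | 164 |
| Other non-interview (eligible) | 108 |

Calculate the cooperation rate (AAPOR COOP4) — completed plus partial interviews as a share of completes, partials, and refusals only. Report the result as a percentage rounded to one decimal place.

Numerator → 736 + 34 = 770
Base → 736 + 34 + 298 = 1068
COOP4 = 770 / 1068 = 0.7210

72.1%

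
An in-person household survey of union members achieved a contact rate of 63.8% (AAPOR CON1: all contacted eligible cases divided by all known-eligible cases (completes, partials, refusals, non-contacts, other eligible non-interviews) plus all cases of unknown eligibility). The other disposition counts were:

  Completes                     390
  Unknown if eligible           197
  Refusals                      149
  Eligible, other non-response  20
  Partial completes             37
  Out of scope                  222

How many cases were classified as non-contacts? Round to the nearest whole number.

141

Numerator = 390 + 37 + 149 + 20 = 596
CON1 = 596 / D = 0.638
D = 596 / 0.638 = 934.2
Other denominator terms total 793
non-contacts = 934.2 − 793 ≈ 141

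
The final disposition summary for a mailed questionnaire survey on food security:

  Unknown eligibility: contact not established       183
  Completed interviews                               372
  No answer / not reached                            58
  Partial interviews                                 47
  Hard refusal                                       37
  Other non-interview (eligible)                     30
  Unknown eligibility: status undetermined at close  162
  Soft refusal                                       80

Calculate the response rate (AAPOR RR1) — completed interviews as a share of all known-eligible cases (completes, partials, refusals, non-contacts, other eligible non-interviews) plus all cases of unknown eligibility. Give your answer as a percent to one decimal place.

38.4%

Declined to participate = 37 + 80 = 117
Undetermined eligibility = 183 + 162 = 345
Numerator = 372
Denom = 372 + 47 + 117 + 58 + 30 + 345 = 969
RR1 = 372 / 969 = 0.3839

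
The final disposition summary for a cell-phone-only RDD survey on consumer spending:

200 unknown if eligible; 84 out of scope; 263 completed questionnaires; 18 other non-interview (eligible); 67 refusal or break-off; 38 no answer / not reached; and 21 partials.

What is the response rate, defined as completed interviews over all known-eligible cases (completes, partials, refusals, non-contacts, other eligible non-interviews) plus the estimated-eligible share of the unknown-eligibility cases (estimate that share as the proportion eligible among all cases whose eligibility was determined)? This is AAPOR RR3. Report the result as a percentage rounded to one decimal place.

Num → 263
Eligible (known) → 263 + 21 + 67 + 38 + 18 = 407
e = 407 / (407 + 84) = 407 / 491 = 0.8289
Estimated eligible among unknowns → 0.8289 × 200 = 165.78
Denom → 407 + 165.78 = 572.78
RR3 = 263 / 572.78 = 0.4592

45.9%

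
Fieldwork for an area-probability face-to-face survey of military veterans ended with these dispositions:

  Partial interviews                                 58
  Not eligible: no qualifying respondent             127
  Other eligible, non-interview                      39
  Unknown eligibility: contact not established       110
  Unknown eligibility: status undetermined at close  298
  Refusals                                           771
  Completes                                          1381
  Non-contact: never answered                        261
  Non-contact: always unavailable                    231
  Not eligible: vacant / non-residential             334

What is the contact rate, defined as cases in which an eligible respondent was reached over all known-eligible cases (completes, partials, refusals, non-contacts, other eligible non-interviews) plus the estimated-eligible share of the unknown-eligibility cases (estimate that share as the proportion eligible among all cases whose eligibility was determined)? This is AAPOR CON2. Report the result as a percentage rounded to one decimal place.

72.8%

No answer / not reached = 261 + 231 = 492
Undetermined eligibility = 110 + 298 = 408
Not eligible = 127 + 334 = 461
Num: 1381 + 58 + 771 + 39 = 2249
Known eligible: 1381 + 58 + 771 + 492 + 39 = 2741
e = 2741 / (2741 + 461) = 2741 / 3202 = 0.8560
e × U: 0.8560 × 408 = 349.25
Denom: 2741 + 349.25 = 3090.25
CON2 = 2249 / 3090.25 = 0.7278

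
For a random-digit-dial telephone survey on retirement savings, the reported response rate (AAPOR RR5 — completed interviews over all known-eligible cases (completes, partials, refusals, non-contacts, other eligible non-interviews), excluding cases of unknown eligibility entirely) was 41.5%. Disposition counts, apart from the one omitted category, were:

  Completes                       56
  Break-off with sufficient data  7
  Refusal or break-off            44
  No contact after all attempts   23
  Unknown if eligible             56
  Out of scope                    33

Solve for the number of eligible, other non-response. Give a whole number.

RR5 = 56 / D = 0.415
D = 56 / 0.415 = 134.9
Rest of base = 130
eligible, other non-response = 134.9 − 130 ≈ 5

5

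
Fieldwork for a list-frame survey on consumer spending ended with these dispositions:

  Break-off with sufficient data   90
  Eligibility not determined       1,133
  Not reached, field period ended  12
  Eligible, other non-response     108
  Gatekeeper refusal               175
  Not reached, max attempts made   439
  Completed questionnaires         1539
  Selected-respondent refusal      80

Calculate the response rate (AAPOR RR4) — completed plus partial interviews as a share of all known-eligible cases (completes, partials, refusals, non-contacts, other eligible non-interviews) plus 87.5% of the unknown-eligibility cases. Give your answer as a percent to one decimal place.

47.4%

Refusals = 175 + 80 = 255
No contact after all attempts = 12 + 439 = 451
Num = 1539 + 90 = 1629
Known eligible = 1539 + 90 + 255 + 451 + 108 = 2443
Eligible share of unknowns = 0.8750 × 1133 = 991.38
Denominator = 2443 + 991.38 = 3434.38
RR4 = 1629 / 3434.38 = 0.4743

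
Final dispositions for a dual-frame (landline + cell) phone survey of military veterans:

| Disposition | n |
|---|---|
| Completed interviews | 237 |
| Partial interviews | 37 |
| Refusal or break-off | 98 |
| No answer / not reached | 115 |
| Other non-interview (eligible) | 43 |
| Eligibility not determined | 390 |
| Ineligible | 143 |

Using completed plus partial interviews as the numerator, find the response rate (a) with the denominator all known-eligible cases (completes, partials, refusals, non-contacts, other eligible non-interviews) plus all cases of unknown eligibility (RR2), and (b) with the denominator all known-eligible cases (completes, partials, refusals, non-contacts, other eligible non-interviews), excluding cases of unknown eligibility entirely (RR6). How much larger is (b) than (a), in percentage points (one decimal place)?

Top = 237 + 37 = 274
Base = 237 + 37 + 98 + 115 + 43 + 390 = 920
RR2 = 274 / 920 = 0.2978
Base = 237 + 37 + 98 + 115 + 43 = 530
RR6 = 274 / 530 = 0.5170
Difference = 51.70 − 29.78 = 21.92 percentage points

21.9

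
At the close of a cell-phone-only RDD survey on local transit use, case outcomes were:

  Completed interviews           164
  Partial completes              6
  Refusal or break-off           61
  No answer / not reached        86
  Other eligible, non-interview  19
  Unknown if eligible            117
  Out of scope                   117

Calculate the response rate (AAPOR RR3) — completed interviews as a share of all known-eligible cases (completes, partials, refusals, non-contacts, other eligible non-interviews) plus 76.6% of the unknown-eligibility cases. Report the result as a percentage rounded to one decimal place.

Top → 164
Determined eligible → 164 + 6 + 61 + 86 + 19 = 336
Eligible share of unknowns → 0.7660 × 117 = 89.62
Base → 336 + 89.62 = 425.62
RR3 = 164 / 425.62 = 0.3853

38.5%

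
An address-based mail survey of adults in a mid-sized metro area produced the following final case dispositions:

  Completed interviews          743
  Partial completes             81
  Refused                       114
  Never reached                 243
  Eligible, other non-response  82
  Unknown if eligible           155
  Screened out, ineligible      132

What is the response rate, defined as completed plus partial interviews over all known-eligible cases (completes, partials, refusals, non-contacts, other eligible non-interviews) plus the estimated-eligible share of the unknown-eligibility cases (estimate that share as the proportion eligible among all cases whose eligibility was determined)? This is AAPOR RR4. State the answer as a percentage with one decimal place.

Num = 743 + 81 = 824
Eligible (known) = 743 + 81 + 114 + 243 + 82 = 1263
e = 1263 / (1263 + 132) = 1263 / 1395 = 0.9054
Eligible share of unknowns = 0.9054 × 155 = 140.34
Denom = 1263 + 140.34 = 1403.34
RR4 = 824 / 1403.34 = 0.5872

58.7%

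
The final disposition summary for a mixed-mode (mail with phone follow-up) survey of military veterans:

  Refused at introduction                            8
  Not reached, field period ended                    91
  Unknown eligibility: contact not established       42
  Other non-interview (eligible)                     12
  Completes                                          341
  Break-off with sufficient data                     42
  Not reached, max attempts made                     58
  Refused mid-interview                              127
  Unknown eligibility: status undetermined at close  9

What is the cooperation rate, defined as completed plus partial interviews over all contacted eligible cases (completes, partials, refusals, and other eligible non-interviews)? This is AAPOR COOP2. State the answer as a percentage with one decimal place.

72.3%

Declined to participate = 8 + 127 = 135
Non-contacts = 91 + 58 = 149
Undetermined eligibility = 42 + 9 = 51
Top = 341 + 42 = 383
Base = 341 + 42 + 135 + 12 = 530
COOP2 = 383 / 530 = 0.7226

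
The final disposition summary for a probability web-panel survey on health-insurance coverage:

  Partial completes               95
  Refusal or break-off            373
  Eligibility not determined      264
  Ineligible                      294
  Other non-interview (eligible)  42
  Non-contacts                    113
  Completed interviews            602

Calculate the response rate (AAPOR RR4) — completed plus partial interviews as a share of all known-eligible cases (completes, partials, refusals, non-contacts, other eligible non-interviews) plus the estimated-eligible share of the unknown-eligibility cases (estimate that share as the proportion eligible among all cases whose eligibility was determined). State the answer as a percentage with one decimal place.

Numerator = 602 + 95 = 697
Eligible (known) = 602 + 95 + 373 + 113 + 42 = 1225
e = 1225 / (1225 + 294) = 1225 / 1519 = 0.8065
e × U = 0.8065 × 264 = 212.92
Denominator = 1225 + 212.92 = 1437.92
RR4 = 697 / 1437.92 = 0.4847

48.5%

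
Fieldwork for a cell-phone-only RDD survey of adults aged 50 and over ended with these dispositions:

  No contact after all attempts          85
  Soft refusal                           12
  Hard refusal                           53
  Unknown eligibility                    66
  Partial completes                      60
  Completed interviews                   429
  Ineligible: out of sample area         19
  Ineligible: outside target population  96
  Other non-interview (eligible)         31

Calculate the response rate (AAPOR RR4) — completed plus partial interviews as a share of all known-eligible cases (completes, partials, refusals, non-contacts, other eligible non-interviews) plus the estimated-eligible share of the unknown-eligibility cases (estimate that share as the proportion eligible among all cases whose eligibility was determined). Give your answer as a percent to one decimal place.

Refusals = 53 + 12 = 65
Out of scope = 96 + 19 = 115
Num → 429 + 60 = 489
Eligible (known) → 429 + 60 + 65 + 85 + 31 = 670
e = 670 / (670 + 115) = 670 / 785 = 0.8535
Estimated eligible among unknowns → 0.8535 × 66 = 56.33
Denom → 670 + 56.33 = 726.33
RR4 = 489 / 726.33 = 0.6732

67.3%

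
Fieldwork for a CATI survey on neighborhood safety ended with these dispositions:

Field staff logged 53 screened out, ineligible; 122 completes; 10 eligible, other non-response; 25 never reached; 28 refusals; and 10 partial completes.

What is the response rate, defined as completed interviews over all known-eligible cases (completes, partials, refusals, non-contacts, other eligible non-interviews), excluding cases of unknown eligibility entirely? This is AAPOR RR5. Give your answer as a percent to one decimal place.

Num = 122
Denom = 122 + 10 + 28 + 25 + 10 = 195
RR5 = 122 / 195 = 0.6256

62.6%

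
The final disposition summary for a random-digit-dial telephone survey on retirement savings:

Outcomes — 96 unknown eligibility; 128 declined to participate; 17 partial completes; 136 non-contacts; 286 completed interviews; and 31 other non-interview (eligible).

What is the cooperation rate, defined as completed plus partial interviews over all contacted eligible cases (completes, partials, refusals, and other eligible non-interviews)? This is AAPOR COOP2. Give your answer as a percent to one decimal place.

Top: 286 + 17 = 303
Denom: 286 + 17 + 128 + 31 = 462
COOP2 = 303 / 462 = 0.6558

65.6%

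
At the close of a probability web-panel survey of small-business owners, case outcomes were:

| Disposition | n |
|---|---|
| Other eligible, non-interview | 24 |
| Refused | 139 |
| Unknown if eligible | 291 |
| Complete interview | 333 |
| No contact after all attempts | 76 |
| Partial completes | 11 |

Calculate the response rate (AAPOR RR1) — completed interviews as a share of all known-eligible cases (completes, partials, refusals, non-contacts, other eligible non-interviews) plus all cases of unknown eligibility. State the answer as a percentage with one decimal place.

Num = 333
Denominator = 333 + 11 + 139 + 76 + 24 + 291 = 874
RR1 = 333 / 874 = 0.3810

38.1%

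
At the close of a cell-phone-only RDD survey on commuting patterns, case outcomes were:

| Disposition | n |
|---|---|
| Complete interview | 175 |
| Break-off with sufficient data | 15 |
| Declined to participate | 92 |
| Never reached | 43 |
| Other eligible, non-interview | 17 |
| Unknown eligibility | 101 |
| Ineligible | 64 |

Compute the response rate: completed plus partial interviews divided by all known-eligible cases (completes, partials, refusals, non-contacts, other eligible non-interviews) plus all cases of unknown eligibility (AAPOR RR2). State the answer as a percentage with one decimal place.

Num = 175 + 15 = 190
Denom = 175 + 15 + 92 + 43 + 17 + 101 = 443
RR2 = 190 / 443 = 0.4289

42.9%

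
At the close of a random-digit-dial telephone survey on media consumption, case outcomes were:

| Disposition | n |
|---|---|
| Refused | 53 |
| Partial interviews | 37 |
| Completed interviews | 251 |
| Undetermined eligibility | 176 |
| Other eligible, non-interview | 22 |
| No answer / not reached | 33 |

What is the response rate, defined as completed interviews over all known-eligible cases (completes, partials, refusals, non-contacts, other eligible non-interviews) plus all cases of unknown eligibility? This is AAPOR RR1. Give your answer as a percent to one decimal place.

43.9%

Numerator → 251
Base → 251 + 37 + 53 + 33 + 22 + 176 = 572
RR1 = 251 / 572 = 0.4388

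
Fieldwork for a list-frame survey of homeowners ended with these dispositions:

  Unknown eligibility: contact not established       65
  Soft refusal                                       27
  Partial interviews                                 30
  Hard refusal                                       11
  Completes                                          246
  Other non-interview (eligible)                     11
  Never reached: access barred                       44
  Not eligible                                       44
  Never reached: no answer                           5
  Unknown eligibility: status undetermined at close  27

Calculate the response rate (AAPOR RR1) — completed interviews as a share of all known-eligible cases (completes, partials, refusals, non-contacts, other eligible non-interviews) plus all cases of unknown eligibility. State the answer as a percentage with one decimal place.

Refusals = 11 + 27 = 38
No answer / not reached = 5 + 44 = 49
Eligibility not determined = 65 + 27 = 92
Num: 246
Denominator: 246 + 30 + 38 + 49 + 11 + 92 = 466
RR1 = 246 / 466 = 0.5279

52.8%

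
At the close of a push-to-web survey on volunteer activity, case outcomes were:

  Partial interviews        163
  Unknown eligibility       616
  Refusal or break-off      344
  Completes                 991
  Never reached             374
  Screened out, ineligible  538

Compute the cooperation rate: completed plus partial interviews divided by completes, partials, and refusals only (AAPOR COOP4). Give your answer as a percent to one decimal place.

Top = 991 + 163 = 1154
Base = 991 + 163 + 344 = 1498
COOP4 = 1154 / 1498 = 0.7704

77.0%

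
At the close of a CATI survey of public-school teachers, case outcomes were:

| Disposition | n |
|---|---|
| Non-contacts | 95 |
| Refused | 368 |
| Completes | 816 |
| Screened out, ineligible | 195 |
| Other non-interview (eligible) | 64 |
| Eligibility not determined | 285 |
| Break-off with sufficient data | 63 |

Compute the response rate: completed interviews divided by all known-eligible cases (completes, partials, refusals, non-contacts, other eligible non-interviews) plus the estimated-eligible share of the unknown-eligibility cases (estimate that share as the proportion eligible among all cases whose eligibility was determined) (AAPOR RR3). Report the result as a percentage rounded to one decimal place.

49.3%

Numerator: 816
Known eligible: 816 + 63 + 368 + 95 + 64 = 1406
e = 1406 / (1406 + 195) = 1406 / 1601 = 0.8782
Eligible share of unknowns: 0.8782 × 285 = 250.29
Denominator: 1406 + 250.29 = 1656.29
RR3 = 816 / 1656.29 = 0.4927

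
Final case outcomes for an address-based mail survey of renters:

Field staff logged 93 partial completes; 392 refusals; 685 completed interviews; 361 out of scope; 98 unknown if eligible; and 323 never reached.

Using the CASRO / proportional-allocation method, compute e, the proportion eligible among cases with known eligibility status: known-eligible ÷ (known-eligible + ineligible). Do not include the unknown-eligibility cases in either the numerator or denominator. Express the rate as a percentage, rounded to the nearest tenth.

80.5%

Eligible (known) → 685 + 93 + 392 + 323 = 1493
e = 1493 / (1493 + 361) = 1493 / 1854 = 0.8053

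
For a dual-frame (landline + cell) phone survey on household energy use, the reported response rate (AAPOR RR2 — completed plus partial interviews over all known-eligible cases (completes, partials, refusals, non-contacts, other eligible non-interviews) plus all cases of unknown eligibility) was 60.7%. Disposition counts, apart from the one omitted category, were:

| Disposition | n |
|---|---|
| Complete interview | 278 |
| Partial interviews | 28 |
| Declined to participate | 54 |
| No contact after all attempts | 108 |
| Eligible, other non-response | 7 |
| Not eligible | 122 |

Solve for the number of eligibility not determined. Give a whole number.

29

Num: 278 + 28 = 306
RR2 = 306 / D = 0.607
D = 306 / 0.607 = 504.1
Other denominator terms total 475
eligibility not determined = 504.1 − 475 ≈ 29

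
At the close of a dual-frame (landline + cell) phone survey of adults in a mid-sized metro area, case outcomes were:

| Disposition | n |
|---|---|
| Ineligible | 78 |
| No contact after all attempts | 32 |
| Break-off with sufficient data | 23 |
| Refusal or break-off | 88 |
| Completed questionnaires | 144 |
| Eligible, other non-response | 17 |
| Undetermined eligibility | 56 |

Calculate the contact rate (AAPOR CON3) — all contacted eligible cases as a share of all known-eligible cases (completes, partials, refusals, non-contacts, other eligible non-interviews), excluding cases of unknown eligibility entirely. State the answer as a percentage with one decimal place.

89.5%

Numerator: 144 + 23 + 88 + 17 = 272
Base: 144 + 23 + 88 + 32 + 17 = 304
CON3 = 272 / 304 = 0.8947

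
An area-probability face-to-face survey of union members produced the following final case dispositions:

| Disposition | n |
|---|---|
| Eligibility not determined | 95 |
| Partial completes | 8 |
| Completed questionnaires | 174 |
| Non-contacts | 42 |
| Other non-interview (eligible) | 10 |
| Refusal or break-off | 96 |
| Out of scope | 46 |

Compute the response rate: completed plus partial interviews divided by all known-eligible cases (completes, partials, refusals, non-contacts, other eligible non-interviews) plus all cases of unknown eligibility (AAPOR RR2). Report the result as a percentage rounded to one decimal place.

Numerator = 174 + 8 = 182
Base = 174 + 8 + 96 + 42 + 10 + 95 = 425
RR2 = 182 / 425 = 0.4282

42.8%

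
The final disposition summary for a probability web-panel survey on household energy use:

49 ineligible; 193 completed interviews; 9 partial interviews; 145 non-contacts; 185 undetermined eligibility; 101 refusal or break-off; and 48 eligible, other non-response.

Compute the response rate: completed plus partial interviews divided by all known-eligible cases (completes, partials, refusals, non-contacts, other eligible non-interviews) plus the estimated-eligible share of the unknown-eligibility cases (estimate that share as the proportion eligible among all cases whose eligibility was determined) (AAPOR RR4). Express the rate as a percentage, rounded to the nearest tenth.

30.4%

Numerator → 193 + 9 = 202
Determined eligible → 193 + 9 + 101 + 145 + 48 = 496
e = 496 / (496 + 49) = 496 / 545 = 0.9101
Eligible share of unknowns → 0.9101 × 185 = 168.37
Denominator → 496 + 168.37 = 664.37
RR4 = 202 / 664.37 = 0.3040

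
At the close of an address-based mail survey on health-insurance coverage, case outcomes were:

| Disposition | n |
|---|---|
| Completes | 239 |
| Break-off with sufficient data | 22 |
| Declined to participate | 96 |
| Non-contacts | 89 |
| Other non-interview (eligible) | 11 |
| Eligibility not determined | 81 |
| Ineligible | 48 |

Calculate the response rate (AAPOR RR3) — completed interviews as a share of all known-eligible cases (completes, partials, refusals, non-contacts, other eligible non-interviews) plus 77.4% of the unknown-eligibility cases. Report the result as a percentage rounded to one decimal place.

46.0%

Numerator: 239
Eligible (known): 239 + 22 + 96 + 89 + 11 = 457
Eligible share of unknowns: 0.7740 × 81 = 62.69
Denom: 457 + 62.69 = 519.69
RR3 = 239 / 519.69 = 0.4599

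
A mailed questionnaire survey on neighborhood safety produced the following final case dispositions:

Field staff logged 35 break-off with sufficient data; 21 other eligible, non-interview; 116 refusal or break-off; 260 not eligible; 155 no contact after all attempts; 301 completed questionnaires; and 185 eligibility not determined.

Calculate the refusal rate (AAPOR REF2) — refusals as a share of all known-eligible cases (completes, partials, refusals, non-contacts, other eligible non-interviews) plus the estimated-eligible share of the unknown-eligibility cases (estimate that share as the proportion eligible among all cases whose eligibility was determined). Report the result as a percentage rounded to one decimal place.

15.3%

Num = 116
Eligible (known) = 301 + 35 + 116 + 155 + 21 = 628
e = 628 / (628 + 260) = 628 / 888 = 0.7072
Estimated eligible among unknowns = 0.7072 × 185 = 130.83
Denominator = 628 + 130.83 = 758.83
REF2 = 116 / 758.83 = 0.1529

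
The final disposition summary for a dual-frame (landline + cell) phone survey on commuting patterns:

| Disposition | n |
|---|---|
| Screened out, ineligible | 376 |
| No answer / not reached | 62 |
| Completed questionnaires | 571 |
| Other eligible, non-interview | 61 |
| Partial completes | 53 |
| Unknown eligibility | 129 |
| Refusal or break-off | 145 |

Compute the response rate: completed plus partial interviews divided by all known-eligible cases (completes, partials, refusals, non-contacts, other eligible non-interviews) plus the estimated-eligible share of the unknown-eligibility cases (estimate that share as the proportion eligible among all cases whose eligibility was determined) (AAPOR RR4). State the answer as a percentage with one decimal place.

Numerator = 571 + 53 = 624
Eligible (known) = 571 + 53 + 145 + 62 + 61 = 892
e = 892 / (892 + 376) = 892 / 1268 = 0.7035
Estimated eligible among unknowns = 0.7035 × 129 = 90.75
Base = 892 + 90.75 = 982.75
RR4 = 624 / 982.75 = 0.6350

63.5%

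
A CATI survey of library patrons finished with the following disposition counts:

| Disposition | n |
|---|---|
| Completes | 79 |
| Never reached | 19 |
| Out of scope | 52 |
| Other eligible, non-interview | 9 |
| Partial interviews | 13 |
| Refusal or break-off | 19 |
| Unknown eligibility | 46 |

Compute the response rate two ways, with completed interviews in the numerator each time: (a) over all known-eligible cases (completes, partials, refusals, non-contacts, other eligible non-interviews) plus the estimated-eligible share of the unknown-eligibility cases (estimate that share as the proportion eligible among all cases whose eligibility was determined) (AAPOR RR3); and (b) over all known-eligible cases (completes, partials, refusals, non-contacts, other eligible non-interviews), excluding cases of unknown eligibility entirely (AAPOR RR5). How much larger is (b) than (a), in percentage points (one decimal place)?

11.0

Num: 79
Determined eligible: 79 + 13 + 19 + 19 + 9 = 139
e = 139 / (139 + 52) = 139 / 191 = 0.7277
Estimated eligible among unknowns: 0.7277 × 46 = 33.47
Base: 139 + 33.47 = 172.47
RR3 = 79 / 172.47 = 0.4581
Base: 79 + 13 + 19 + 19 + 9 = 139
RR5 = 79 / 139 = 0.5683
Difference = 56.83 − 45.81 = 11.02 percentage points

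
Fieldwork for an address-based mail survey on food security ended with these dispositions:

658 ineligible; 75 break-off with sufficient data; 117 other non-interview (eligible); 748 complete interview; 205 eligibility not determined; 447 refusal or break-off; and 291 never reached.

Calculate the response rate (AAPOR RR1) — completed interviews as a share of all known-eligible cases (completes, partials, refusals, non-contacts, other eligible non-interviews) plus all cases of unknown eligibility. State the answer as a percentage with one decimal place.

39.7%

Numerator: 748
Denominator: 748 + 75 + 447 + 291 + 117 + 205 = 1883
RR1 = 748 / 1883 = 0.3972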